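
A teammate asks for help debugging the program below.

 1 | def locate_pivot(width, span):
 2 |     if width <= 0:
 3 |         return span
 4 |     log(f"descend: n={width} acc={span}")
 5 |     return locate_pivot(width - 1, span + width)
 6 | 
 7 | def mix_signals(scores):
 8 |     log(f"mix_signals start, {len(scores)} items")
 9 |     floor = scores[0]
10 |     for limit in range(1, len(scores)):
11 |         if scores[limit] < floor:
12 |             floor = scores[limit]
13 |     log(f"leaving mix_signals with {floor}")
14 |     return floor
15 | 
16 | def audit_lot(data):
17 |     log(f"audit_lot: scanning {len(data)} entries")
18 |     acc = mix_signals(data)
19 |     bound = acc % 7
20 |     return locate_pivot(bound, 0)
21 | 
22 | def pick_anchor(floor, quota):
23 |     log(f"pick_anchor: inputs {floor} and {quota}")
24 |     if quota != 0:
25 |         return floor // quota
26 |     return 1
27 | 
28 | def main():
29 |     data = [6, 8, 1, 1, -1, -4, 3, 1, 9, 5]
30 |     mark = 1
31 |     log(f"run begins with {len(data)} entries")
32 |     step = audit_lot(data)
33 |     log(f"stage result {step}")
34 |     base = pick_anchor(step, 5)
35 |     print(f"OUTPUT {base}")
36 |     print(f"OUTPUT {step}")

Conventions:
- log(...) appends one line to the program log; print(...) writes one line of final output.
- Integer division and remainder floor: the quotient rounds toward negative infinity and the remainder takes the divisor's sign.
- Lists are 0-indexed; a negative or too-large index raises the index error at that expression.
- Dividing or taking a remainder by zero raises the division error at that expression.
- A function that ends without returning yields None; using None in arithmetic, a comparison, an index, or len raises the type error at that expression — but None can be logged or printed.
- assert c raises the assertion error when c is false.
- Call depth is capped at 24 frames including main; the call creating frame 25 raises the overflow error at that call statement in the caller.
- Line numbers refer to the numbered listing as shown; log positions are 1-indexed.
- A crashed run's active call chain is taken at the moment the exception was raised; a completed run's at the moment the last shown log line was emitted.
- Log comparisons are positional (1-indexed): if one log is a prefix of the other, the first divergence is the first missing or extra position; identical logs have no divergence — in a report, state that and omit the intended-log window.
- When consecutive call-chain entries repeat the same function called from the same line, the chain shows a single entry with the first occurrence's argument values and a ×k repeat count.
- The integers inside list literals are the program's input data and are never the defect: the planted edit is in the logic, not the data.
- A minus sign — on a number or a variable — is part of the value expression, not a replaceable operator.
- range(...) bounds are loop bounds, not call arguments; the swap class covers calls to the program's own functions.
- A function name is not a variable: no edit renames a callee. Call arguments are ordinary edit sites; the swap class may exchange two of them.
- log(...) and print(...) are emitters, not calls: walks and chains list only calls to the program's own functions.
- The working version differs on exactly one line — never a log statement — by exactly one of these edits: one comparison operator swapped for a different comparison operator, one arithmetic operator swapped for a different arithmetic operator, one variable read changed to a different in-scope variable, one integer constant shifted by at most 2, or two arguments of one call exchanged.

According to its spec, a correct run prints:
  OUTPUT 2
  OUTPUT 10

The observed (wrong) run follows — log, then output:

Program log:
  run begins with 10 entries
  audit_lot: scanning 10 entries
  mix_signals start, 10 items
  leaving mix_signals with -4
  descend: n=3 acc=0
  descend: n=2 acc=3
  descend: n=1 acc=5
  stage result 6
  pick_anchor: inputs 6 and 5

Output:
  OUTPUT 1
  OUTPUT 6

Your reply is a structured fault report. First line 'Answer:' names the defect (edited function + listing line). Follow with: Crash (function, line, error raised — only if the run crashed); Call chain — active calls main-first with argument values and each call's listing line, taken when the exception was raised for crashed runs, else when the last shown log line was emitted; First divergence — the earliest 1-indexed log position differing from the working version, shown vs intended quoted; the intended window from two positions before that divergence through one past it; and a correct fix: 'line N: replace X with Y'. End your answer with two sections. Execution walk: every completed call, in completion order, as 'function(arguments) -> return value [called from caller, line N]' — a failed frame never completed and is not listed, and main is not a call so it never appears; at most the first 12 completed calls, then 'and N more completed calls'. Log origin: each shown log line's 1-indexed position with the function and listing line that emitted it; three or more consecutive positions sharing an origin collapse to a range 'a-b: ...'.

Answer: the defect is in audit_lot at line 19.
Core observation: Log line 5 is where behavior first shows: 'descend: n=3 acc=0' appears instead of 'descend: n=4 acc=0'.
Call chain: main -> pick_anchor(6, 5) (called at line 34).
First divergence: position 5 — the shown line 'descend: n=3 acc=0' should read 'descend: n=4 acc=0'.
Intended log window:
  3: mix_signals start, 10 items
  4: leaving mix_signals with -4
  5: descend: n=4 acc=0
  6: descend: n=3 acc=4
Execution walk:
  mix_signals([6, 8, 1, 1, -1, -4, 3, 1, 9, 5]) -> -4  [called from audit_lot, line 18]
  locate_pivot(0, 6) -> 6  [called from locate_pivot, line 5]
  locate_pivot(1, 5) -> 6  [called from locate_pivot, line 5]
  locate_pivot(2, 3) -> 6  [called from locate_pivot, line 5]
  locate_pivot(3, 0) -> 6  [called from audit_lot, line 20]
  audit_lot([6, 8, 1, 1, -1, -4, 3, 1, 9, 5]) -> 6  [called from main, line 32]
  pick_anchor(6, 5) -> 1  [called from main, line 34]
Log origins:
  1 — main, line 31
  2 — audit_lot, line 17
  3 — mix_signals, line 8
  4 — mix_signals, line 13
  5-7 — locate_pivot, line 4
  8 — main, line 33
  9 — pick_anchor, line 23
A correct fix: line 19: replace `7` with `8`.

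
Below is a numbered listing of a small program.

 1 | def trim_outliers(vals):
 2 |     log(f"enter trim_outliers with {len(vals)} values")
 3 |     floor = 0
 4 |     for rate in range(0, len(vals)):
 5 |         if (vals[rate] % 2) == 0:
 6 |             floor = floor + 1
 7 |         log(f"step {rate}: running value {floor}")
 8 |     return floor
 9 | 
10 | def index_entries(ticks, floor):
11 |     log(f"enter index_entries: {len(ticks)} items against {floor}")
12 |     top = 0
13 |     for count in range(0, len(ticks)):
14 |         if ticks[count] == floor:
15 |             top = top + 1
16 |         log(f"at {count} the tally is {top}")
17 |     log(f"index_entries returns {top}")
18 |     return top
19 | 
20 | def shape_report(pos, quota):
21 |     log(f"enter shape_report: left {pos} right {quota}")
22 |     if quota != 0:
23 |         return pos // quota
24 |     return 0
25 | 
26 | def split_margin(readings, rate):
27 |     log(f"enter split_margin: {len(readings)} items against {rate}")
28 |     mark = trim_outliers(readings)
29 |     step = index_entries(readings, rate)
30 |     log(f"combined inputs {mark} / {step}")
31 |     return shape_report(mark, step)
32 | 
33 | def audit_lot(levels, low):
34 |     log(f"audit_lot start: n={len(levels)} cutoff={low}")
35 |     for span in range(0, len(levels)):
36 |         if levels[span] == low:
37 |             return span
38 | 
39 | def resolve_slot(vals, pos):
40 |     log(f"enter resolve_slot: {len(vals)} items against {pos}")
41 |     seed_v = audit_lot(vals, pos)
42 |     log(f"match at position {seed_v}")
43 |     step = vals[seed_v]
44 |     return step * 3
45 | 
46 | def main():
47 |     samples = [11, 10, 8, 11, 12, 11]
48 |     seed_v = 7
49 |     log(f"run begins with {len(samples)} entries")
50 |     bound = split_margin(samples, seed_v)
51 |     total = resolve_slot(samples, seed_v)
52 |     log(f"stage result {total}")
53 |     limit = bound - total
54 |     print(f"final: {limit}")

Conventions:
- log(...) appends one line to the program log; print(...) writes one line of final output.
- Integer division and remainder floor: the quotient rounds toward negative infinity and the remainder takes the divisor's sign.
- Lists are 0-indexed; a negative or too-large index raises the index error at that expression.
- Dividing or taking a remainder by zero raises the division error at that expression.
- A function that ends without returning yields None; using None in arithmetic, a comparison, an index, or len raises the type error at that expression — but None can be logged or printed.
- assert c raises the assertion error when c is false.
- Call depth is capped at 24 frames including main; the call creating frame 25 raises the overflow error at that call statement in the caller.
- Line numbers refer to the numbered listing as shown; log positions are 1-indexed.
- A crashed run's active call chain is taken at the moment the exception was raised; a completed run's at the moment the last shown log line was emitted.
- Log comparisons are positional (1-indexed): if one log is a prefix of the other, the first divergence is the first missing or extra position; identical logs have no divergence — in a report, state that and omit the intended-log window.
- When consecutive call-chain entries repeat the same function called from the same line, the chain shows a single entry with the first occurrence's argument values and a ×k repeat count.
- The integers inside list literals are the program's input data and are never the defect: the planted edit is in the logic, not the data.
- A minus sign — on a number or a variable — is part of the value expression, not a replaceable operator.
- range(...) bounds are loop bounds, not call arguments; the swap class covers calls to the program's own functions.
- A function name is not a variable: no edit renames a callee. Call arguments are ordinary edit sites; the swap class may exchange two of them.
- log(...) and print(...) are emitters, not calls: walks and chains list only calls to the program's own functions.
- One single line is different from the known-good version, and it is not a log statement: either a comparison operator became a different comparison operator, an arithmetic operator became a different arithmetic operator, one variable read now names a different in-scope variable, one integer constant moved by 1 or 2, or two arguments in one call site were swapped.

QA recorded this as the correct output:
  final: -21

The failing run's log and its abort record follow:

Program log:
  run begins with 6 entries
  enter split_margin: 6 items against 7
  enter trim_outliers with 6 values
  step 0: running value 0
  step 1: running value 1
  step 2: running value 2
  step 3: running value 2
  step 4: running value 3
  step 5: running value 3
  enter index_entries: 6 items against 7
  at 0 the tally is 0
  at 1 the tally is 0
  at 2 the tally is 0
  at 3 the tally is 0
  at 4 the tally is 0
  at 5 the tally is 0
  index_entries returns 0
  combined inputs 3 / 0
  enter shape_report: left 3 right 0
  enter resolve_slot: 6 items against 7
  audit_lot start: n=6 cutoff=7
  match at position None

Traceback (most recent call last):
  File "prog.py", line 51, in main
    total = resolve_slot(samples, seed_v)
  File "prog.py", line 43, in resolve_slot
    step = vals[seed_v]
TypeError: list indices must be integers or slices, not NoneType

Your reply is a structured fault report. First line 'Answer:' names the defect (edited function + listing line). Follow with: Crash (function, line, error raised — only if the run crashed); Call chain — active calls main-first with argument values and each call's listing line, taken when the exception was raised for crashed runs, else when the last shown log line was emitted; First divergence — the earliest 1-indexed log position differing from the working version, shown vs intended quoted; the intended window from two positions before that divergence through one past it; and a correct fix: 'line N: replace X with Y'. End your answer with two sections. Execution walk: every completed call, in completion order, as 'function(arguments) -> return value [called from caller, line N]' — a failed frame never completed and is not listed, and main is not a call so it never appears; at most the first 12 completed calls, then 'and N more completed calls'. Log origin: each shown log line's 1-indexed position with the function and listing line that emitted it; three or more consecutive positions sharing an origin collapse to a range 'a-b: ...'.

Answer: the defect is in main at line 48.
The tell: The log first diverges at position 2: the faulty run prints 'enter split_margin: 6 items against 7' where the working version prints 'enter split_margin: 6 items against 8'.
Crash: resolve_slot, line 43, TypeError.
Call chain: main -> resolve_slot([11, 10, 8, 11, 12, 11], 7) (called at line 51).
First divergence: at position 2 the run shows 'enter split_margin: 6 items against 7' where the working version logs 'enter split_margin: 6 items against 8'.
Intended log window:
  1: run begins with 6 entries
  2: enter split_margin: 6 items against 8
  3: enter trim_outliers with 6 values
Execution walk:
  trim_outliers([11, 10, 8, 11, 12, 11]) -> 3  [called from split_margin, line 28]
  index_entries([11, 10, 8, 11, 12, 11], 7) -> 0  [called from split_margin, line 29]
  shape_report(3, 0) -> 0  [called from split_margin, line 31]
  split_margin([11, 10, 8, 11, 12, 11], 7) -> 0  [called from main, line 50]
  audit_lot([11, 10, 8, 11, 12, 11], 7) -> None  [called from resolve_slot, line 41]
Log line origins:
  1: from main, line 49
  2: from split_margin, line 27
  3: from trim_outliers, line 2
  4-9: from trim_outliers, line 7
  10: from index_entries, line 11
  11-16: from index_entries, line 16
  17: from index_entries, line 17
  18: from split_margin, line 30
  19: from shape_report, line 21
  20: from resolve_slot, line 40
  21: from audit_lot, line 34
  22: from resolve_slot, line 42
A correct fix: line 48: replace `7` with `8`.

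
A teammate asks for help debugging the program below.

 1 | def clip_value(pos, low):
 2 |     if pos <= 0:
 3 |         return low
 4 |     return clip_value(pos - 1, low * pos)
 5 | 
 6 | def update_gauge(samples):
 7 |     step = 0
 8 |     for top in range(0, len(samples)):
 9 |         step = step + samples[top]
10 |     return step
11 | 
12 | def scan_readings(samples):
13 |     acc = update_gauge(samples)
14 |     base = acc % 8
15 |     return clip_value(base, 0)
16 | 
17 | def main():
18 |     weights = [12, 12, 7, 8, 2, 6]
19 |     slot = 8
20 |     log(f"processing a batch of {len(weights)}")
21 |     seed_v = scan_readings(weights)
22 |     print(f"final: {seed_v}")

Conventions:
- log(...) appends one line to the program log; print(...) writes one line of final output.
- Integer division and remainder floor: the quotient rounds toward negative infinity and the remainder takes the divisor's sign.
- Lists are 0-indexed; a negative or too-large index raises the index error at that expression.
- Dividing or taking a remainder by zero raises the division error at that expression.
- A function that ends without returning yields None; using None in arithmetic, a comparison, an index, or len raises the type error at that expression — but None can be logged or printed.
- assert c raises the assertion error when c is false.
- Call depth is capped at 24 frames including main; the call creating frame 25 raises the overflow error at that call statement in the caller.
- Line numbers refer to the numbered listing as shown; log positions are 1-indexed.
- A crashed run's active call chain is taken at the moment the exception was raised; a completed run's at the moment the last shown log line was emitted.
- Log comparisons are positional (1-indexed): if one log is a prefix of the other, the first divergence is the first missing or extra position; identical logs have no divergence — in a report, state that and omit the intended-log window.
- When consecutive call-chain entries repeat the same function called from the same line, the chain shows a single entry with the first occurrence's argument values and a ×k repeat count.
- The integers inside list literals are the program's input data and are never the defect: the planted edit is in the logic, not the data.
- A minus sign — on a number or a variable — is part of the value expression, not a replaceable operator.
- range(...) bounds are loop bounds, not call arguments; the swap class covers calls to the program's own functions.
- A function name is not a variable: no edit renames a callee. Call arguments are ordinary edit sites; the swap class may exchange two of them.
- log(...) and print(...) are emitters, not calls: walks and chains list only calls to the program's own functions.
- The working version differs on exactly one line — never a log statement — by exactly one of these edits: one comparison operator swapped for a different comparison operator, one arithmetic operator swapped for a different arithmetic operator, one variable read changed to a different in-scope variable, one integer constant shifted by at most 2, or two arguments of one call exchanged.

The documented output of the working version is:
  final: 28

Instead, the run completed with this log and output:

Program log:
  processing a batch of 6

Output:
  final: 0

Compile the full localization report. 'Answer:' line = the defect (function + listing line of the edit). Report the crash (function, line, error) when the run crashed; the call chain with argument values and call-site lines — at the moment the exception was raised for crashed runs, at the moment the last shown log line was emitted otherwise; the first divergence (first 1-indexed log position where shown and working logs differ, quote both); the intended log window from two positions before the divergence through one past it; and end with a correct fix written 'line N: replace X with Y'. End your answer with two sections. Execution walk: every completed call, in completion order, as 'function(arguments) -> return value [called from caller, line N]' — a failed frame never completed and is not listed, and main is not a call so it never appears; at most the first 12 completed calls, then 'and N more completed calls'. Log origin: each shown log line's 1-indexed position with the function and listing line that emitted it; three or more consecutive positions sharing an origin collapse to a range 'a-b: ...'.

Answer: the defect is in clip_value at line 4.
The tell: Every logged value matches the working version; the printed result is what differs.
Call chain: main.
First divergence: there is none — every log position agrees.
Execution walk:
  update_gauge([12, 12, 7, 8, 2, 6]) -> 47  [called from scan_readings, line 13]
  clip_value(0, 0) -> 0  [called from clip_value, line 4]
  clip_value(1, 0) -> 0  [called from clip_value, line 4]
  clip_value(2, 0) -> 0  [called from clip_value, line 4]
  clip_value(3, 0) -> 0  [called from clip_value, line 4]
  clip_value(4, 0) -> 0  [called from clip_value, line 4]
  clip_value(5, 0) -> 0  [called from clip_value, line 4]
  clip_value(6, 0) -> 0  [called from clip_value, line 4]
  clip_value(7, 0) -> 0  [called from scan_readings, line 15]
  scan_readings([12, 12, 7, 8, 2, 6]) -> 0  [called from main, line 21]
Origin of each log line:
  1 — main, line 20
A correct fix: line 4: replace `*` with `+`.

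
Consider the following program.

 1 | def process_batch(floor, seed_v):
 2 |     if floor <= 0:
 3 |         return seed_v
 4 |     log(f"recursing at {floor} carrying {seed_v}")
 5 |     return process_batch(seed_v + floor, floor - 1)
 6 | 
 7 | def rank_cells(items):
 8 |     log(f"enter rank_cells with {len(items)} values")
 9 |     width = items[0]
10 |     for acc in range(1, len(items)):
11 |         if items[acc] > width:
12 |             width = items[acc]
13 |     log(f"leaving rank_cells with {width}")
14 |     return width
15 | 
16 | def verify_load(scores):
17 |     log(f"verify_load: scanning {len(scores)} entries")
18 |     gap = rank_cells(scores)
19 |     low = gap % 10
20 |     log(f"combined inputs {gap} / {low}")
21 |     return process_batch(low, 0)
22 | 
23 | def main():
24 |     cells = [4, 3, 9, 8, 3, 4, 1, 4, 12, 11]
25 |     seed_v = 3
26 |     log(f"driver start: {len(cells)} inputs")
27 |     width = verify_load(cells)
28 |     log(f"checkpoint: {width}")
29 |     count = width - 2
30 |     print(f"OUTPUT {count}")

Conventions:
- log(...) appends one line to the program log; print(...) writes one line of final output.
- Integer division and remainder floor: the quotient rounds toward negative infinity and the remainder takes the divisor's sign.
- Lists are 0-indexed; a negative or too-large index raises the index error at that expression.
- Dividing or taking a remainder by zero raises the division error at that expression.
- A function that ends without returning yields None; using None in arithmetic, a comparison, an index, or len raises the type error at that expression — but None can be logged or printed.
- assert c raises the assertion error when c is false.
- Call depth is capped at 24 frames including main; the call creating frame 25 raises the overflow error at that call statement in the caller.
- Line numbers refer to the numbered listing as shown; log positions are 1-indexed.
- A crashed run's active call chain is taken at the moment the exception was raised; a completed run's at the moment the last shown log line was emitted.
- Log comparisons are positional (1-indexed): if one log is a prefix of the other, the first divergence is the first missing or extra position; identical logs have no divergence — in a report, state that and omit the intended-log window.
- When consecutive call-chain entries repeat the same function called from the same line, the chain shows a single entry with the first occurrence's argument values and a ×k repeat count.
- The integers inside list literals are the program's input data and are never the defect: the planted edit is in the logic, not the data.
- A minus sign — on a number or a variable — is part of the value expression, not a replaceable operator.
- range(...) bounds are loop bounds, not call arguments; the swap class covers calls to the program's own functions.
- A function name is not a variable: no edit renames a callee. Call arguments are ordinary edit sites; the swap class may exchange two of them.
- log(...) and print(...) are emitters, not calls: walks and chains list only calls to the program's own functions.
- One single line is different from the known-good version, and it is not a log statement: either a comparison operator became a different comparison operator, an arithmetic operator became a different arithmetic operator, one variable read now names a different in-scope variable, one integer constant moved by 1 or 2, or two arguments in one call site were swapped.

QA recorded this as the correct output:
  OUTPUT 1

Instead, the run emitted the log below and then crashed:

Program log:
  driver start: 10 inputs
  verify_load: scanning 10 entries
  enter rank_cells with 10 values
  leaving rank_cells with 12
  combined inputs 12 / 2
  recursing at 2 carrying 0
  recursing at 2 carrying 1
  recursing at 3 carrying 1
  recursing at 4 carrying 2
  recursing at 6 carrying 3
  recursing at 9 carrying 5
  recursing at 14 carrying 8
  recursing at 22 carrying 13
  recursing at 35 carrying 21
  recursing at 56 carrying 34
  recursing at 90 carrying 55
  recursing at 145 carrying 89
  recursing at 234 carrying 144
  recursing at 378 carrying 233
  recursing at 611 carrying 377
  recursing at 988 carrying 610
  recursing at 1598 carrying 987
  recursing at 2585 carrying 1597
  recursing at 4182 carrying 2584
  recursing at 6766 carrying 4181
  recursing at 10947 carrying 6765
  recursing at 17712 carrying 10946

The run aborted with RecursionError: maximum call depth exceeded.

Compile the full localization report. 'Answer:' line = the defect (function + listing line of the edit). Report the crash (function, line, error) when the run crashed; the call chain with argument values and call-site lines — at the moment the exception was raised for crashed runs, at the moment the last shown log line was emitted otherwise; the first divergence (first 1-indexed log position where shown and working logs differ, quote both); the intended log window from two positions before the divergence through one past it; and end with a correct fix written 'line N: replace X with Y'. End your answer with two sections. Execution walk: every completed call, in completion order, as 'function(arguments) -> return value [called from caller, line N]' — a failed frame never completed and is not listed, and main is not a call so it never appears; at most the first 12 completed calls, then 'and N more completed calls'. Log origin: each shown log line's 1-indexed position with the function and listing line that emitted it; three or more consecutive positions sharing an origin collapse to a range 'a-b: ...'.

Answer: the defect is in process_batch at line 5.
Key fact: Log line 7 is where behavior first shows: 'recursing at 2 carrying 1' appears instead of 'recursing at 1 carrying 2'.
Crash: process_batch, line 5, RecursionError.
Call chain: main -> verify_load([4, 3, 9, 8, 3, 4, 1, 4, 12, 11]) (called at line 27) -> process_batch(2, 0) (called at line 21) -> process_batch(2, 1) (called at line 5) ×21.
First divergence: position 7 — shown 'recursing at 2 carrying 1', intended 'recursing at 1 carrying 2'.
Intended log window:
  5: combined inputs 12 / 2
  6: recursing at 2 carrying 0
  7: recursing at 1 carrying 2
  8: checkpoint: 3
Execution walk:
  rank_cells([4, 3, 9, 8, 3, 4, 1, 4, 12, 11]) -> 12  [called from verify_load, line 18]
Log origin:
  1 — main, line 26
  2 — verify_load, line 17
  3 — rank_cells, line 8
  4 — rank_cells, line 13
  5 — verify_load, line 20
  6-27 — process_batch, line 4
A correct fix: line 5: replace `process_batch(seed_v + floor, floor - 1)` with `process_batch(floor - 1, seed_v + floor)`.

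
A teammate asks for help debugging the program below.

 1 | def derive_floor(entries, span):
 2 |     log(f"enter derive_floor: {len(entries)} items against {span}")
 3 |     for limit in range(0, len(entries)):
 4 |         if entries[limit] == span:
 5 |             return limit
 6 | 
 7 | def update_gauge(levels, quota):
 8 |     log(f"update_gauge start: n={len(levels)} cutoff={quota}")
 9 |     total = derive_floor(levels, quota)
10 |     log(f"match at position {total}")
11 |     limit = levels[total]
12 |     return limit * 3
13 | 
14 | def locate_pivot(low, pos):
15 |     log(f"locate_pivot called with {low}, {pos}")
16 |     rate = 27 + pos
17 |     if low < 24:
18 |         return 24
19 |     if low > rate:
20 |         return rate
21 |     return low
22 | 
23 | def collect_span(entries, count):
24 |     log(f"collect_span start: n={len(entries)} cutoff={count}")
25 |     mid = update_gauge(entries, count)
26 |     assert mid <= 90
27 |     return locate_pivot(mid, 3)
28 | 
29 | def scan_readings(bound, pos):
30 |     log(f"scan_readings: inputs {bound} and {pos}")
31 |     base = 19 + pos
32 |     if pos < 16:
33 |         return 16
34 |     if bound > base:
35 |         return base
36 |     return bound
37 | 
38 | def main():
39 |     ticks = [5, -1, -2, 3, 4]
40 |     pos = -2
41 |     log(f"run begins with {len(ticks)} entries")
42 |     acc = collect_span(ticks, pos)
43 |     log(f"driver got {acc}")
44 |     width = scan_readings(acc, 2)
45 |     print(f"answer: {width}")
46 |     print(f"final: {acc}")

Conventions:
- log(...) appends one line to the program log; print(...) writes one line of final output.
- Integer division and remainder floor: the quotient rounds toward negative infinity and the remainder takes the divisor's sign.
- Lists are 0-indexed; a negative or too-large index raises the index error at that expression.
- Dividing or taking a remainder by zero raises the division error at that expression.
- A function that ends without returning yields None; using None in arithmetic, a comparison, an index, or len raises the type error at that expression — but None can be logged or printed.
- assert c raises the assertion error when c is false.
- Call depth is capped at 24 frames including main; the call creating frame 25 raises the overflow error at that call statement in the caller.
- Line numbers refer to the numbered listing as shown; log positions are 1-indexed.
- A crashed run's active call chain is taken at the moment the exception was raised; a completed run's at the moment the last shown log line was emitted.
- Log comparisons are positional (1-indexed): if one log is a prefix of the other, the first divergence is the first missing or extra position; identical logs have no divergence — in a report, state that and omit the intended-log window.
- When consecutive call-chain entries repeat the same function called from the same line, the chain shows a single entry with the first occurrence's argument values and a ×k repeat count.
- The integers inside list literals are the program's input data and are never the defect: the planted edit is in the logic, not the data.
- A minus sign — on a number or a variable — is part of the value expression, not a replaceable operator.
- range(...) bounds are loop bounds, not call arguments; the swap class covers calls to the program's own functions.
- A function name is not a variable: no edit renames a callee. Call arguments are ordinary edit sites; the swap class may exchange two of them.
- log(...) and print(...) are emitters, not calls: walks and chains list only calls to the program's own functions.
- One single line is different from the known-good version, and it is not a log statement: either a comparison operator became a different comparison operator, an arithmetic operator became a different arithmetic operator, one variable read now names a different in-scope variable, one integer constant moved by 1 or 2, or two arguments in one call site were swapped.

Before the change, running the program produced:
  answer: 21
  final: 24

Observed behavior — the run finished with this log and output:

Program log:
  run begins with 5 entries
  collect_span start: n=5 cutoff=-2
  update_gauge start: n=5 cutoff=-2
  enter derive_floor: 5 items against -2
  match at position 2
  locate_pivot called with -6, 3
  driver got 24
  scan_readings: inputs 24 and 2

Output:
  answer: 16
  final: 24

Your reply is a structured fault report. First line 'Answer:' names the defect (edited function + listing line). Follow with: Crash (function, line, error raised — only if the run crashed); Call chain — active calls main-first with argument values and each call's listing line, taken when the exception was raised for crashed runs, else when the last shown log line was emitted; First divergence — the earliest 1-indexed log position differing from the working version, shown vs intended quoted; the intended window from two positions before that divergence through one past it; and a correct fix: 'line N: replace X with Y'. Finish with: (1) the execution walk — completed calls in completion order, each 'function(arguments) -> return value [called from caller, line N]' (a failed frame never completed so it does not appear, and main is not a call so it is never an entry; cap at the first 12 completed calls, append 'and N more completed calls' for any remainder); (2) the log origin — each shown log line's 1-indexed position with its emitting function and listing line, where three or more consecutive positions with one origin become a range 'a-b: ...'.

Answer: the defect is in scan_readings at line 32.
Core observation: No log line changed; the fault shows up purely in the output.
Call chain: main -> scan_readings(24, 2) (called at line 44).
First divergence: there is none — every log position agrees.
Execution walk:
  derive_floor([5, -1, -2, 3, 4], -2) -> 2  [called from update_gauge, line 9]
  update_gauge([5, -1, -2, 3, 4], -2) -> -6  [called from collect_span, line 25]
  locate_pivot(-6, 3) -> 24  [called from collect_span, line 27]
  collect_span([5, -1, -2, 3, 4], -2) -> 24  [called from main, line 42]
  scan_readings(24, 2) -> 16  [called from main, line 44]
Log origin:
  1 — main, line 41
  2 — collect_span, line 24
  3 — update_gauge, line 8
  4 — derive_floor, line 2
  5 — update_gauge, line 10
  6 — locate_pivot, line 15
  7 — main, line 43
  8 — scan_readings, line 30
A correct fix: line 32: replace `pos` with `bound`.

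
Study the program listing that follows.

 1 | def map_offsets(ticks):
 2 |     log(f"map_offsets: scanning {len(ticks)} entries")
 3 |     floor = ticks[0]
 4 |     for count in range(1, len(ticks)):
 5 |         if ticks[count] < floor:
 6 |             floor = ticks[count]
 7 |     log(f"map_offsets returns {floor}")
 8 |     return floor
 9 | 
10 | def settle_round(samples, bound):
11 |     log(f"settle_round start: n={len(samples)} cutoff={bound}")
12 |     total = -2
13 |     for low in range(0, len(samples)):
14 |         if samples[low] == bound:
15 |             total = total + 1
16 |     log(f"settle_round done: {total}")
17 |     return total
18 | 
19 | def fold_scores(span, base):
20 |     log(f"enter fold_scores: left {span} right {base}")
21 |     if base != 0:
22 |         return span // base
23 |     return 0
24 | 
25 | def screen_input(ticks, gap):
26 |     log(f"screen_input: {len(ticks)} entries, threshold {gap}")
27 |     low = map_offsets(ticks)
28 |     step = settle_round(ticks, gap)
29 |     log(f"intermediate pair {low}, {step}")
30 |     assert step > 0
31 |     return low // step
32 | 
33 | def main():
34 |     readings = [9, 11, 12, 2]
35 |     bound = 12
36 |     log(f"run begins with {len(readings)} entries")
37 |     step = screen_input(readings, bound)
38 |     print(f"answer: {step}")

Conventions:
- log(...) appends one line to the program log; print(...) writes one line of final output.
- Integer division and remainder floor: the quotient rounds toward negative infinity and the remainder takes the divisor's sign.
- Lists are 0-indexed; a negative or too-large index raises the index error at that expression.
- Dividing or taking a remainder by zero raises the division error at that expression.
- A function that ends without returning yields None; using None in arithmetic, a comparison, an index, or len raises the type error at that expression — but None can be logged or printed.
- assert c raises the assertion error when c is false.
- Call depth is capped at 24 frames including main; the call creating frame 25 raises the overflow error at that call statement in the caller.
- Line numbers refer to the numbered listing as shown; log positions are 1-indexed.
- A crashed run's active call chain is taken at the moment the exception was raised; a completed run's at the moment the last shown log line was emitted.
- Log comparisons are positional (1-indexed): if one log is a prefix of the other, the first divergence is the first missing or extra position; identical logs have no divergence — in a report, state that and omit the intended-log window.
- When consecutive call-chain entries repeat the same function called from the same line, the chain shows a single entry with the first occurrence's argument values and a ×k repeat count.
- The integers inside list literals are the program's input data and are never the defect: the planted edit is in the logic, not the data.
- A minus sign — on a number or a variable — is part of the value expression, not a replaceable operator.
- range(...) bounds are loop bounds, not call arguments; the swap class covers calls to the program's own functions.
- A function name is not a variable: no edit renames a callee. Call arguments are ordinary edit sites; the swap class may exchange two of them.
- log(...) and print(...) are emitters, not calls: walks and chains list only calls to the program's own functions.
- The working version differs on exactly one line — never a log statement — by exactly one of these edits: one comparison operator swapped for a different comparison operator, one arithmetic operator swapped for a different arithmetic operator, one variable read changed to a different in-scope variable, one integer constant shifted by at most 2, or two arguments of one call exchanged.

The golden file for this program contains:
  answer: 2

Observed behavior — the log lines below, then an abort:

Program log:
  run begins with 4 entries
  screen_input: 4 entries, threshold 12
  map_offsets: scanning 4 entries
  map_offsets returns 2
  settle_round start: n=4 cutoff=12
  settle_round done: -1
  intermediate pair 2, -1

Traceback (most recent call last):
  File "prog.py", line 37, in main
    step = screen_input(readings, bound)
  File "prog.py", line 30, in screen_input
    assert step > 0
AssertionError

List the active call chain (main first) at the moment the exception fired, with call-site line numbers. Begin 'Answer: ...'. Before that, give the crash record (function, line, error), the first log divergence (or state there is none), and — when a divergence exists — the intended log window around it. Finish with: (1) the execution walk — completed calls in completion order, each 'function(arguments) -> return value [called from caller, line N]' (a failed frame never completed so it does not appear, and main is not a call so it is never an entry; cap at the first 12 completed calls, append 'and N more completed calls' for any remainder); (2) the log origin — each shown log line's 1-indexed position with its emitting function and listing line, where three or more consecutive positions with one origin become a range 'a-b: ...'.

Answer: main -> screen_input (called at line 37).
Core observation: The earliest visible damage is log position 6 — 'settle_round done: -1' rather than the intended 'settle_round done: 1'.
Crash: screen_input, line 30, AssertionError.
First divergence: position 6 — the shown line 'settle_round done: -1' should read 'settle_round done: 1'.
Intended log window:
  4: map_offsets returns 2
  5: settle_round start: n=4 cutoff=12
  6: settle_round done: 1
  7: intermediate pair 2, 1
Execution walk:
  map_offsets([9, 11, 12, 2]) -> 2  [called from screen_input, line 27]
  settle_round([9, 11, 12, 2], 12) -> -1  [called from screen_input, line 28]
Log line origins:
  1: from main, line 36
  2: from screen_input, line 26
  3: from map_offsets, line 2
  4: from map_offsets, line 7
  5: from settle_round, line 11
  6: from settle_round, line 16
  7: from screen_input, line 29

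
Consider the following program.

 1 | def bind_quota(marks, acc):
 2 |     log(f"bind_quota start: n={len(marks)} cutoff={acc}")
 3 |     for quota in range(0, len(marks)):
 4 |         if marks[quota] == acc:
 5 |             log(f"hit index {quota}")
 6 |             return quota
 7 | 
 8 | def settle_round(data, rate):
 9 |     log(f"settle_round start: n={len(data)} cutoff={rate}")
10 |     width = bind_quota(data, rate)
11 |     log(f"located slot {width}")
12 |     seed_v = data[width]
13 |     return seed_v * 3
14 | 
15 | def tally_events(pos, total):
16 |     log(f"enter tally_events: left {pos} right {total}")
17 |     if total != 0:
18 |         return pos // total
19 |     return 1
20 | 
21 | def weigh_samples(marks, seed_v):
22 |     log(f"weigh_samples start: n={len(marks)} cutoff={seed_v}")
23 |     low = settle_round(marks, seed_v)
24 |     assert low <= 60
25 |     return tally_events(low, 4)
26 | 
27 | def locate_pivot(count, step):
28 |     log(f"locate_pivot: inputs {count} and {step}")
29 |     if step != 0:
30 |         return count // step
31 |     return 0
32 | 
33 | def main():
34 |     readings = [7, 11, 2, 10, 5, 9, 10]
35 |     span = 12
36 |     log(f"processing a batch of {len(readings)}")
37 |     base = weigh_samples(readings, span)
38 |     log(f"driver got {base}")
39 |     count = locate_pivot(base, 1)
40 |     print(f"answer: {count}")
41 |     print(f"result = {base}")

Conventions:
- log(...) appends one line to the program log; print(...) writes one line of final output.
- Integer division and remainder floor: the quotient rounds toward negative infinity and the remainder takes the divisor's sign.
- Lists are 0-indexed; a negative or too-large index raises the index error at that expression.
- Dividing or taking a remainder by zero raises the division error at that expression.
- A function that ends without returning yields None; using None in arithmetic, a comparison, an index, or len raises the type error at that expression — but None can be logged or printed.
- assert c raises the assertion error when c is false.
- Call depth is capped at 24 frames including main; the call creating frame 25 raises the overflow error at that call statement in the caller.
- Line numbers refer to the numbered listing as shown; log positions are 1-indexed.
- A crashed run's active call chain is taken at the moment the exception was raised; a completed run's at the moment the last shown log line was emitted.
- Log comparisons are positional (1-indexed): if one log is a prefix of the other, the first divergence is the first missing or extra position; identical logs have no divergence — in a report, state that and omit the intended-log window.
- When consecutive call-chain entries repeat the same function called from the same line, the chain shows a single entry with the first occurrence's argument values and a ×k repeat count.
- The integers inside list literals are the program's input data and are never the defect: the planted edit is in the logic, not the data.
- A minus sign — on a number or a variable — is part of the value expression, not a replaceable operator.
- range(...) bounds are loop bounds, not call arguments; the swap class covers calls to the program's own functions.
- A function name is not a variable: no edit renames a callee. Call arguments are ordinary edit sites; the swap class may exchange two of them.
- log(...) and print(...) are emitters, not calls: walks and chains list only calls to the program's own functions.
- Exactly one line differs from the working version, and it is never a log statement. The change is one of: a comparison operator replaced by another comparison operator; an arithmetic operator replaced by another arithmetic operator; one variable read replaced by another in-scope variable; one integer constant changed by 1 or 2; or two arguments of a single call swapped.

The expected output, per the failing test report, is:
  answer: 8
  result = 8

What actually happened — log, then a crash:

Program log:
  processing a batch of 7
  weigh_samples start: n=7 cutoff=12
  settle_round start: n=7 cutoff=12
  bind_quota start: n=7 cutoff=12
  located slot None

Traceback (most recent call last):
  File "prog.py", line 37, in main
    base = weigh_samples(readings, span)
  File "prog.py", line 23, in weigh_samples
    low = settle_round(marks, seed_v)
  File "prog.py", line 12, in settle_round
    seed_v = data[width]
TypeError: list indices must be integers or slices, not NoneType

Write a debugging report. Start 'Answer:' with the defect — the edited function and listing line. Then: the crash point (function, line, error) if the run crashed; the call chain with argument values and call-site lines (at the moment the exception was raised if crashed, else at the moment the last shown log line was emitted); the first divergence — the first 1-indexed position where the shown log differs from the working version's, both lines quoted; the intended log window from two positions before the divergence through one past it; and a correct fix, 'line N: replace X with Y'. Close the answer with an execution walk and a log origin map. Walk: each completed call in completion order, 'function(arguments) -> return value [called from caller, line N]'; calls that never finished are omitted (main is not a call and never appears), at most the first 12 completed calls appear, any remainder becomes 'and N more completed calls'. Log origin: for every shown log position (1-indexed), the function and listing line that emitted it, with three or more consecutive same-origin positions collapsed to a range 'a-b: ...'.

Answer: the defect is in main at line 35.
The tell: The earliest visible damage is log position 2 — 'weigh_samples start: n=7 cutoff=12' rather than the intended 'weigh_samples start: n=7 cutoff=11'.
Crash: settle_round, line 12, TypeError.
Call chain: main -> weigh_samples([7, 11, 2, 10, 5, 9, 10], 12) (called at line 37) -> settle_round([7, 11, 2, 10, 5, 9, 10], 12) (called at line 23).
First divergence: position 2; shown 'weigh_samples start: n=7 cutoff=12' vs intended 'weigh_samples start: n=7 cutoff=11'.
Intended log window:
  1: processing a batch of 7
  2: weigh_samples start: n=7 cutoff=11
  3: settle_round start: n=7 cutoff=11
Execution walk:
  bind_quota([7, 11, 2, 10, 5, 9, 10], 12) -> None  [called from settle_round, line 10]
Log origin:
  1 — main, line 36
  2 — weigh_samples, line 22
  3 — settle_round, line 9
  4 — bind_quota, line 2
  5 — settle_round, line 11
A correct fix: line 35: replace `12` with `11`.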